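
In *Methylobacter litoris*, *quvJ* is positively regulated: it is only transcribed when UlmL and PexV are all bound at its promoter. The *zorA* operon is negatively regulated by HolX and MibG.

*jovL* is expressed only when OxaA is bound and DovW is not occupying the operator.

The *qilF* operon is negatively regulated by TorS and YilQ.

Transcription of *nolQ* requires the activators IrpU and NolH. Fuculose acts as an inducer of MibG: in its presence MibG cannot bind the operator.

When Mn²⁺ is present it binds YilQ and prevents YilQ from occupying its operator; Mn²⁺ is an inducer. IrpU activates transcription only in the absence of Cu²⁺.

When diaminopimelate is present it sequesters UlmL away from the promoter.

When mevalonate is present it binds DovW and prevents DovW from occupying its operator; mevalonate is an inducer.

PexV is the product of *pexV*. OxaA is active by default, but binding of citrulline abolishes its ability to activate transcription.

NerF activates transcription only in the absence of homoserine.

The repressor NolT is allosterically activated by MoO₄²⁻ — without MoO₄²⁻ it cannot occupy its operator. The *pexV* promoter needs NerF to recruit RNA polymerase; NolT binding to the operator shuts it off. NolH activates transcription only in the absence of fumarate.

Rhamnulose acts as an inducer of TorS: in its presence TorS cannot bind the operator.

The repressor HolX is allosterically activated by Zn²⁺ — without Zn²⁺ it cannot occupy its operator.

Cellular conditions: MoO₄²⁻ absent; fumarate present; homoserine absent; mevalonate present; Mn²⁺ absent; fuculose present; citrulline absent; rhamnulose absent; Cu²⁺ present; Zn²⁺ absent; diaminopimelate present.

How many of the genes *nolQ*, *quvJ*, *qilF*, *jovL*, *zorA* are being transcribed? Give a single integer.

2

Cu²⁺ is present, so IrpU is inactive.
Fumarate is present, so NolH is inactive.
Required activator IrpU is absent, so *nolQ* is not transcribed.
→ *nolQ* is OFF.
Diaminopimelate is present, so UlmL is inactive.
Homoserine is absent, so NerF is active.
MoO₄²⁻ is absent, so NolT is inactive.
No repressor is bound and NerF is active, so *pexV* is transcribed.
So PexV is produced and active.
Required activator UlmL is absent, so *quvJ* is not transcribed.
→ *quvJ* is OFF.
Rhamnulose is absent, so TorS is active.
Mn²⁺ is absent, so YilQ is active.
With repressor TorS bound, *qilF* is not transcribed.
→ *qilF* is OFF.
Mevalonate is present, so DovW is inactive.
Citrulline is absent, so OxaA is active.
No repressor is bound and OxaA is active, so *jovL* is transcribed.
→ *jovL* is ON.
Zn²⁺ is absent, so HolX is inactive.
Fuculose is present, so MibG is inactive.
With no repressor bound, *zorA* is transcribed.
→ *zorA* is ON.
2 of the 5 genes are transcribed.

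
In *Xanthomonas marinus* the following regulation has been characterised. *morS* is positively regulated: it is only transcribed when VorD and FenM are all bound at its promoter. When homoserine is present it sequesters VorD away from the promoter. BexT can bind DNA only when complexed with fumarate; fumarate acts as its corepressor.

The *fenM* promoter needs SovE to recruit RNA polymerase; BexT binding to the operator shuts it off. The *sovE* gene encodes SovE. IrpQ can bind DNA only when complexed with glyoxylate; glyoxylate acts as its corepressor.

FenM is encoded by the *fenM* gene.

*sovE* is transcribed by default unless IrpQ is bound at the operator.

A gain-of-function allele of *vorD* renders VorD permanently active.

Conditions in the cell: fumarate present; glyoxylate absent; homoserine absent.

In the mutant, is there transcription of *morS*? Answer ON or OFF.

OFF

VorD is constitutively active in this strain.
Fumarate is present, so BexT is active.
Glyoxylate is absent, so IrpQ is inactive.
With no repressor bound, *sovE* is transcribed.
So SovE is produced and active.
With repressor BexT bound, *fenM* is not transcribed.
So FenM is not produced.
Required activator FenM is absent, so *morS* is not transcribed.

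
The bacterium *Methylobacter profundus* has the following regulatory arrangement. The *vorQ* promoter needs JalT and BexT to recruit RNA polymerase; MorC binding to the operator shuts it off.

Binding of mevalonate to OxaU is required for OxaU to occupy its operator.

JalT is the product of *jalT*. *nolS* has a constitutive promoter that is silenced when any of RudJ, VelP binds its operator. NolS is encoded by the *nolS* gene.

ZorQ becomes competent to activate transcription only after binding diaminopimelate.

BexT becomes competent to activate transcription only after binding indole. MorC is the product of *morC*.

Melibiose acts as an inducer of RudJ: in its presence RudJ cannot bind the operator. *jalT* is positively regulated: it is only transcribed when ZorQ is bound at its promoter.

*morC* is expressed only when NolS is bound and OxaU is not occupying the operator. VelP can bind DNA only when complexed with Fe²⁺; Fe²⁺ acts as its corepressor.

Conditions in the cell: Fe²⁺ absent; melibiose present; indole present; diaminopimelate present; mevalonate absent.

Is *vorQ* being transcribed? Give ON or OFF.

Diaminopimelate is present, so ZorQ is active.
No repressor is bound and ZorQ is active, so *jalT* is transcribed.
So JalT is produced and active.
Melibiose is present, so RudJ is inactive.
Fe²⁺ is absent, so VelP is inactive.
With no repressor bound, *nolS* is transcribed.
So NolS is produced and active.
Mevalonate is absent, so OxaU is inactive.
No repressor is bound and NolS is active, so *morC* is transcribed.
So MorC is produced and active.
Indole is present, so BexT is active.
With repressor MorC bound, *vorQ* is not transcribed.

OFF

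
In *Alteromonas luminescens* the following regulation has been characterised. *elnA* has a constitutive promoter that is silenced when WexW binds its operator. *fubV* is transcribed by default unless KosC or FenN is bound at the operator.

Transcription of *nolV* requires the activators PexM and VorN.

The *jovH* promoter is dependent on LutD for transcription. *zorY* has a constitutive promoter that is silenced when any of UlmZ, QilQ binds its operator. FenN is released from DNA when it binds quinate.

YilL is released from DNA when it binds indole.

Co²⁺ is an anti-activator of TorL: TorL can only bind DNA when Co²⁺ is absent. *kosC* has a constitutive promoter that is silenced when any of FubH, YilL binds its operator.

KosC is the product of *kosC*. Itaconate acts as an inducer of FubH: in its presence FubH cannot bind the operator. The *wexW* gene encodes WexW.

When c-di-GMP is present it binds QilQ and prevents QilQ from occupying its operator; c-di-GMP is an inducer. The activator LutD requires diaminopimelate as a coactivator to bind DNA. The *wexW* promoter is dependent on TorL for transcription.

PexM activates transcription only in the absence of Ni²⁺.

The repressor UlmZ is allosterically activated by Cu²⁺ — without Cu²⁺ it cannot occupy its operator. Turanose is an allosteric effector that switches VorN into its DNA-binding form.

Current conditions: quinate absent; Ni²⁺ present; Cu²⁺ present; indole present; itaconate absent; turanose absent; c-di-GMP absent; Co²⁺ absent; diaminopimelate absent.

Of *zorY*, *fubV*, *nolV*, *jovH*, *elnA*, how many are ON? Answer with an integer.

0

Cu²⁺ is present, so UlmZ is active.
c-di-GMP is absent, so QilQ is active.
With repressor UlmZ bound, *zorY* is not transcribed.
→ *zorY* is OFF.
Itaconate is absent, so FubH is active.
Indole is present, so YilL is inactive.
With repressor FubH bound, *kosC* is not transcribed.
So KosC is not produced.
Quinate is absent, so FenN is active.
With repressor FenN bound, *fubV* is not transcribed.
→ *fubV* is OFF.
Ni²⁺ is present, so PexM is inactive.
Turanose is absent, so VorN is inactive.
Required activator PexM is absent, so *nolV* is not transcribed.
→ *nolV* is OFF.
Diaminopimelate is absent, so LutD is inactive.
Required activator LutD is absent, so *jovH* is not transcribed.
→ *jovH* is OFF.
Co²⁺ is absent, so TorL is active.
No repressor is bound and TorL is active, so *wexW* is transcribed.
So WexW is produced and active.
With repressor WexW bound, *elnA* is not transcribed.
→ *elnA* is OFF.
0 of the 5 genes are transcribed.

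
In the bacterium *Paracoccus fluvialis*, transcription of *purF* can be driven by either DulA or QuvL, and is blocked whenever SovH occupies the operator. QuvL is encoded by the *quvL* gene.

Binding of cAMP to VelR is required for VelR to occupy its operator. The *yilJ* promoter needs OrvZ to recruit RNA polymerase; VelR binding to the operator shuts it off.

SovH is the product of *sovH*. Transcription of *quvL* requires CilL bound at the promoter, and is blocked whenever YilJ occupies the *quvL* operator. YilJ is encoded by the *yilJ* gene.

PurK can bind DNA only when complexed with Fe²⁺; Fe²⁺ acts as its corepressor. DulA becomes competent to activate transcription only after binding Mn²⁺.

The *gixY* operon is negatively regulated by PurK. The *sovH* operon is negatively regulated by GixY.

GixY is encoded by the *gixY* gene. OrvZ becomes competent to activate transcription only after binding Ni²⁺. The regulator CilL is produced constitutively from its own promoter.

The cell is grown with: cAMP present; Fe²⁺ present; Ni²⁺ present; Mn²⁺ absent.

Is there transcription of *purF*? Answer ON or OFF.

Fe²⁺ is present, so PurK is active.
With repressor PurK bound, *gixY* is not transcribed.
So GixY is not produced.
With no repressor bound, *sovH* is transcribed.
So SovH is produced and active.
Mn²⁺ is absent, so DulA is inactive.
CilL is produced constitutively and is active.
Ni²⁺ is present, so OrvZ is active.
cAMP is present, so VelR is active.
With repressor VelR bound, *yilJ* is not transcribed.
So YilJ is not produced.
No repressor is bound and CilL is active, so *quvL* is transcribed.
So QuvL is produced and active.
With repressor SovH bound, *purF* is not transcribed.

OFF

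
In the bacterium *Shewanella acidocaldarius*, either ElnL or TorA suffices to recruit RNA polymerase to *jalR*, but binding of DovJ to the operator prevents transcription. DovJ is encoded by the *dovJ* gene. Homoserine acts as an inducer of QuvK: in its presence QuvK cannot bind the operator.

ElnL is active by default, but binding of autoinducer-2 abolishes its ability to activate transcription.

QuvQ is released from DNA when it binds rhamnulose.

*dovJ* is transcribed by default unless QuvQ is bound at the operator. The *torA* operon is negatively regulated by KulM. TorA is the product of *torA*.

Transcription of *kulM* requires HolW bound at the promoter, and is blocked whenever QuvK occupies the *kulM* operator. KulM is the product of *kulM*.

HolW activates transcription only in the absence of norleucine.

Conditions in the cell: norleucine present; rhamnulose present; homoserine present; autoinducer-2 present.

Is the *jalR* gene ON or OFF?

OFF

Autoinducer-2 is present, so ElnL is inactive.
Rhamnulose is present, so QuvQ is inactive.
With no repressor bound, *dovJ* is transcribed.
So DovJ is produced and active.
Norleucine is present, so HolW is inactive.
Homoserine is present, so QuvK is inactive.
Required activator HolW is absent, so *kulM* is not transcribed.
So KulM is not produced.
With no repressor bound, *torA* is transcribed.
So TorA is produced and active.
With repressor DovJ bound, *jalR* is not transcribed.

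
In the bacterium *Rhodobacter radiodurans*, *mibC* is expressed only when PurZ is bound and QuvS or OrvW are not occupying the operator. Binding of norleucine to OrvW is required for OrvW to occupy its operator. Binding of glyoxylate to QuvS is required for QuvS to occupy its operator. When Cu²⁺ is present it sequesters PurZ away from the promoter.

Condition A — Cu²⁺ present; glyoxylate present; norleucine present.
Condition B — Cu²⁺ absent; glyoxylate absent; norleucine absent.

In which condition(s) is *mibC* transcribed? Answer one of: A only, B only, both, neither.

B only

Condition A:
Cu²⁺ is present, so PurZ is inactive.
Glyoxylate is present, so QuvS is active.
Norleucine is present, so OrvW is active.
With repressor QuvS bound, *mibC* is not transcribed.
→ *mibC* is OFF in A.
Condition B:
Cu²⁺ is absent, so PurZ is active.
Glyoxylate is absent, so QuvS is inactive.
Norleucine is absent, so OrvW is inactive.
No repressor is bound and PurZ is active, so *mibC* is transcribed.
→ *mibC* is ON in B.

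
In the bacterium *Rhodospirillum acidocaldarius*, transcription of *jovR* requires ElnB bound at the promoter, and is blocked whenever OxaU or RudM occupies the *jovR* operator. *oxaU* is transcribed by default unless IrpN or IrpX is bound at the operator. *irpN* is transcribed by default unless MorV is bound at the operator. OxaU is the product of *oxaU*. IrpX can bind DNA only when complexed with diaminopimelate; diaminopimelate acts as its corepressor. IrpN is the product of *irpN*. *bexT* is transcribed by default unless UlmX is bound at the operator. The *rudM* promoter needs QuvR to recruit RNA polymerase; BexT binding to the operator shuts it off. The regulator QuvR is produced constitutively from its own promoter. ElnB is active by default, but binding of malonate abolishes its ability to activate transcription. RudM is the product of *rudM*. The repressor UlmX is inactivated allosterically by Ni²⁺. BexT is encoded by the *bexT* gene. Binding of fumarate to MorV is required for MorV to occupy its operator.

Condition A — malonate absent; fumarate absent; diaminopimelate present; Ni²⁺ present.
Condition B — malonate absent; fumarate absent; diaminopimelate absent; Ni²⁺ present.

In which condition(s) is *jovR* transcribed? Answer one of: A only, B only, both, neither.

both

Condition A:
Malonate is absent, so ElnB is active.
Fumarate is absent, so MorV is inactive.
With no repressor bound, *irpN* is transcribed.
So IrpN is produced and active.
Diaminopimelate is present, so IrpX is active.
With repressor IrpN bound, *oxaU* is not transcribed.
So OxaU is not produced.
Ni²⁺ is present, so UlmX is inactive.
With no repressor bound, *bexT* is transcribed.
So BexT is produced and active.
QuvR is produced constitutively and is active.
With repressor BexT bound, *rudM* is not transcribed.
So RudM is not produced.
No repressor is bound and ElnB is active, so *jovR* is transcribed.
→ *jovR* is ON in A.
Condition B:
Malonate is absent, so ElnB is active.
Fumarate is absent, so MorV is inactive.
With no repressor bound, *irpN* is transcribed.
So IrpN is produced and active.
Diaminopimelate is absent, so IrpX is inactive.
With repressor IrpN bound, *oxaU* is not transcribed.
So OxaU is not produced.
Ni²⁺ is present, so UlmX is inactive.
With no repressor bound, *bexT* is transcribed.
So BexT is produced and active.
QuvR is produced constitutively and is active.
With repressor BexT bound, *rudM* is not transcribed.
So RudM is not produced.
No repressor is bound and ElnB is active, so *jovR* is transcribed.
→ *jovR* is ON in B.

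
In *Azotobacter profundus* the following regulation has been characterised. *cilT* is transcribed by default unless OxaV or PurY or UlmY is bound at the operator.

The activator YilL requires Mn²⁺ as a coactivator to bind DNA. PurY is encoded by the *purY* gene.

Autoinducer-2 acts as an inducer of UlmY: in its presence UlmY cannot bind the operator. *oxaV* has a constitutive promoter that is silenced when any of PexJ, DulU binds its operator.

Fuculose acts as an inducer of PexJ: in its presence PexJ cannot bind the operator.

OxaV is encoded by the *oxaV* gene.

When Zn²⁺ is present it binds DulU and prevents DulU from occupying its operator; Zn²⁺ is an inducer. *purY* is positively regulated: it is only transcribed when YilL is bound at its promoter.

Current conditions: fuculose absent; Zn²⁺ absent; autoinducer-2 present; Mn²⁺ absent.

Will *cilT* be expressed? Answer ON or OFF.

Fuculose is absent, so PexJ is active.
Zn²⁺ is absent, so DulU is active.
With repressor PexJ bound, *oxaV* is not transcribed.
So OxaV is not produced.
Mn²⁺ is absent, so YilL is inactive.
Required activator YilL is absent, so *purY* is not transcribed.
So PurY is not produced.
Autoinducer-2 is present, so UlmY is inactive.
With no repressor bound, *cilT* is transcribed.

ON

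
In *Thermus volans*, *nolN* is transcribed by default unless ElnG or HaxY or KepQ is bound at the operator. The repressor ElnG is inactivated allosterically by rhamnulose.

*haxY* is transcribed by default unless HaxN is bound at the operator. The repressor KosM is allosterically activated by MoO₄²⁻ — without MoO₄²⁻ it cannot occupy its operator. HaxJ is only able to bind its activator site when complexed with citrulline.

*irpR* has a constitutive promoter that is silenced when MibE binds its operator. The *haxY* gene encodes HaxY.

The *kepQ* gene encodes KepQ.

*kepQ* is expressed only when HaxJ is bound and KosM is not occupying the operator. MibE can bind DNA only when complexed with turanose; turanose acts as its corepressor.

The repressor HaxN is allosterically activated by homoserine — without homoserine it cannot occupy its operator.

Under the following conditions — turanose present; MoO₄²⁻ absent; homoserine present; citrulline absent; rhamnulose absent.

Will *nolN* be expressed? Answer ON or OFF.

Rhamnulose is absent, so ElnG is active.
Homoserine is present, so HaxN is active.
With repressor HaxN bound, *haxY* is not transcribed.
So HaxY is not produced.
Citrulline is absent, so HaxJ is inactive.
MoO₄²⁻ is absent, so KosM is inactive.
Required activator HaxJ is absent, so *kepQ* is not transcribed.
So KepQ is not produced.
With repressor ElnG bound, *nolN* is not transcribed.

OFF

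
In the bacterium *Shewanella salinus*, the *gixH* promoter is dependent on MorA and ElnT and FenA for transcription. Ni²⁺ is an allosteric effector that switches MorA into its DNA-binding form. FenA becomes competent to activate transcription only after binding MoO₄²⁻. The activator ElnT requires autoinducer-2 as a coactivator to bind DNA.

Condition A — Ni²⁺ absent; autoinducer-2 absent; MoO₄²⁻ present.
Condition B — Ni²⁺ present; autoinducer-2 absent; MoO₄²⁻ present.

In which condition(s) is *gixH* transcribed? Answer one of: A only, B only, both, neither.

neither

Condition A:
Ni²⁺ is absent, so MorA is inactive.
Autoinducer-2 is absent, so ElnT is inactive.
MoO₄²⁻ is present, so FenA is active.
Required activator MorA is absent, so *gixH* is not transcribed.
→ *gixH* is OFF in A.
Condition B:
Ni²⁺ is present, so MorA is active.
Autoinducer-2 is absent, so ElnT is inactive.
MoO₄²⁻ is present, so FenA is active.
Required activator ElnT is absent, so *gixH* is not transcribed.
→ *gixH* is OFF in B.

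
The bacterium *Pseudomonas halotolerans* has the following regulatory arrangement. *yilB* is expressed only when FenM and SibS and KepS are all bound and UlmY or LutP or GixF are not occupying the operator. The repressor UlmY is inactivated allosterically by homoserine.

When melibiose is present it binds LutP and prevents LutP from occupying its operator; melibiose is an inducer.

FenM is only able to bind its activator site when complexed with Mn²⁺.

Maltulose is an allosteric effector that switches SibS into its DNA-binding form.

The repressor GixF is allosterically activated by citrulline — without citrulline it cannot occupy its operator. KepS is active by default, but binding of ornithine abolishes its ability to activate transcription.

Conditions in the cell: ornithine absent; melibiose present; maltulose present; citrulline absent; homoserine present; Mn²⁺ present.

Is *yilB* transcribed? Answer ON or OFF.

ON

Mn²⁺ is present, so FenM is active.
Homoserine is present, so UlmY is inactive.
Maltulose is present, so SibS is active.
Melibiose is present, so LutP is inactive.
Ornithine is absent, so KepS is active.
Citrulline is absent, so GixF is inactive.
No repressor is bound and FenM and SibS and KepS are active, so *yilB* is transcribed.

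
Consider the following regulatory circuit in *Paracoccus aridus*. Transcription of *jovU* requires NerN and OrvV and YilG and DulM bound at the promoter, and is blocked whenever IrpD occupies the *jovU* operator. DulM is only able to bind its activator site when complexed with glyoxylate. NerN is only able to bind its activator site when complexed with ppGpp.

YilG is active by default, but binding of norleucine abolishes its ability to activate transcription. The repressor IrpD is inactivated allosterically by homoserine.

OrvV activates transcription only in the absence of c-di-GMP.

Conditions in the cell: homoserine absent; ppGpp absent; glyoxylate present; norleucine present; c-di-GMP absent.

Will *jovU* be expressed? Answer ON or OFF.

OFF

ppGpp is absent, so NerN is inactive.
c-di-GMP is absent, so OrvV is active.
Norleucine is present, so YilG is inactive.
Homoserine is absent, so IrpD is active.
Glyoxylate is present, so DulM is active.
With repressor IrpD bound, *jovU* is not transcribed.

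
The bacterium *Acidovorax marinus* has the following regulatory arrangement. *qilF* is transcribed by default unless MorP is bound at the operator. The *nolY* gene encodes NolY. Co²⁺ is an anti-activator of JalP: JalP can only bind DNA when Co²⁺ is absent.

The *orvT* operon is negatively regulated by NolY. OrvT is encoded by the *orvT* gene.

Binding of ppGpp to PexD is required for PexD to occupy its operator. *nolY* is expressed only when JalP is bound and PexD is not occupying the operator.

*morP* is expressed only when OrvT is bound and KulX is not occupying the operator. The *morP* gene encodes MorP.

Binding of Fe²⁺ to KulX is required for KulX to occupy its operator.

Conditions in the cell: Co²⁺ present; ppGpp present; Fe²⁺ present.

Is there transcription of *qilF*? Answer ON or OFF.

ppGpp is present, so PexD is active.
Co²⁺ is present, so JalP is inactive.
With repressor PexD bound, *nolY* is not transcribed.
So NolY is not produced.
With no repressor bound, *orvT* is transcribed.
So OrvT is produced and active.
Fe²⁺ is present, so KulX is active.
With repressor KulX bound, *morP* is not transcribed.
So MorP is not produced.
With no repressor bound, *qilF* is transcribed.

ON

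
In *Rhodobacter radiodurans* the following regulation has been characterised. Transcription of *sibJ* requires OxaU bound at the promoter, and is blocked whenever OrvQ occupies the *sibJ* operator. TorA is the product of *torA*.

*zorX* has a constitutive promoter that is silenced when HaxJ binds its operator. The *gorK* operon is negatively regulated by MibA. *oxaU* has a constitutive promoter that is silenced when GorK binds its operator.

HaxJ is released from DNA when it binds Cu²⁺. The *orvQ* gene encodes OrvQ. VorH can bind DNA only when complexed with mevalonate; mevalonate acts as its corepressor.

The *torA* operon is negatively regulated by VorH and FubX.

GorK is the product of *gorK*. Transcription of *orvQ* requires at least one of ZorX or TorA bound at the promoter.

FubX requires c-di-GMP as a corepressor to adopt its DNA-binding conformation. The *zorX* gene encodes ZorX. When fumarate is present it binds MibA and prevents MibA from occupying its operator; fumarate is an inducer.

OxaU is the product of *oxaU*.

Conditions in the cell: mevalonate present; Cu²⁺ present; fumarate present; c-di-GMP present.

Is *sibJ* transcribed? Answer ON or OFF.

Cu²⁺ is present, so HaxJ is inactive.
With no repressor bound, *zorX* is transcribed.
So ZorX is produced and active.
Mevalonate is present, so VorH is active.
c-di-GMP is present, so FubX is active.
With repressor VorH bound, *torA* is not transcribed.
So TorA is not produced.
Activator ZorX is present, so *orvQ* is transcribed.
So OrvQ is produced and active.
Fumarate is present, so MibA is inactive.
With no repressor bound, *gorK* is transcribed.
So GorK is produced and active.
With repressor GorK bound, *oxaU* is not transcribed.
So OxaU is not produced.
With repressor OrvQ bound, *sibJ* is not transcribed.

OFF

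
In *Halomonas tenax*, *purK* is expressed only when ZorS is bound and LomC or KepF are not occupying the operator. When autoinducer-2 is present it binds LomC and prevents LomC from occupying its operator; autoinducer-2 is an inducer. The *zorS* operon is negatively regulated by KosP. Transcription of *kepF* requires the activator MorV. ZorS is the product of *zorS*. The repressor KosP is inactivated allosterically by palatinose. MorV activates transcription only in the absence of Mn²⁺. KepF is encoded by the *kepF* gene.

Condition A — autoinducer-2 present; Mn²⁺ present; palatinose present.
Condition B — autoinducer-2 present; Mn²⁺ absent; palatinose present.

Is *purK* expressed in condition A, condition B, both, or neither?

Condition A:
Autoinducer-2 is present, so LomC is inactive.
Mn²⁺ is present, so MorV is inactive.
Required activator MorV is absent, so *kepF* is not transcribed.
So KepF is not produced.
Palatinose is present, so KosP is inactive.
With no repressor bound, *zorS* is transcribed.
So ZorS is produced and active.
No repressor is bound and ZorS is active, so *purK* is transcribed.
→ *purK* is ON in A.
Condition B:
Autoinducer-2 is present, so LomC is inactive.
Mn²⁺ is absent, so MorV is active.
No repressor is bound and MorV is active, so *kepF* is transcribed.
So KepF is produced and active.
Palatinose is present, so KosP is inactive.
With no repressor bound, *zorS* is transcribed.
So ZorS is produced and active.
With repressor KepF bound, *purK* is not transcribed.
→ *purK* is OFF in B.

A only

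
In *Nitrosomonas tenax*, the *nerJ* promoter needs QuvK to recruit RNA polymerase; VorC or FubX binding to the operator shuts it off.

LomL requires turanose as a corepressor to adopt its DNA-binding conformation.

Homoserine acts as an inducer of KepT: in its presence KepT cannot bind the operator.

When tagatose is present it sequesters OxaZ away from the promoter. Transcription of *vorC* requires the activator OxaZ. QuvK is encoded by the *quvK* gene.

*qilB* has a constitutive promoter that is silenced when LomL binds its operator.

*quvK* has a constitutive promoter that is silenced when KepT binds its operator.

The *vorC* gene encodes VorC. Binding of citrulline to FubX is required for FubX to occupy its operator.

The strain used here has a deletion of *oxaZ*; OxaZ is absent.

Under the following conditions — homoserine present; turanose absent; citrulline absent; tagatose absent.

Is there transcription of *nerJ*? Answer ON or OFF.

Homoserine is present, so KepT is inactive.
With no repressor bound, *quvK* is transcribed.
So QuvK is produced and active.
OxaZ is non-functional in this strain, so it has no effect.
Required activator OxaZ is absent, so *vorC* is not transcribed.
So VorC is not produced.
Citrulline is absent, so FubX is inactive.
No repressor is bound and QuvK is active, so *nerJ* is transcribed.

ON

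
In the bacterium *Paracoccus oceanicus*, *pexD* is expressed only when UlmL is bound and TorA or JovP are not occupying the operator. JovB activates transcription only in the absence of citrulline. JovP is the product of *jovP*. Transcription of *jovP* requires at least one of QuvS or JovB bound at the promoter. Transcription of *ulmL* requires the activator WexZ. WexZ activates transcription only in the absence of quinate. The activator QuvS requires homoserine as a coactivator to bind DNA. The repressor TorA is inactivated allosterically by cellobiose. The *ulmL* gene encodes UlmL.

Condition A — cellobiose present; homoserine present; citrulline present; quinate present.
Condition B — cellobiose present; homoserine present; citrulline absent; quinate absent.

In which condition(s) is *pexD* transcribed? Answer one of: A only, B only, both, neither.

neither

Condition A:
Cellobiose is present, so TorA is inactive.
Homoserine is present, so QuvS is active.
Citrulline is present, so JovB is inactive.
Activator QuvS is present, so *jovP* is transcribed.
So JovP is produced and active.
Quinate is present, so WexZ is inactive.
Required activator WexZ is absent, so *ulmL* is not transcribed.
So UlmL is not produced.
With repressor JovP bound, *pexD* is not transcribed.
→ *pexD* is OFF in A.
Condition B:
Cellobiose is present, so TorA is inactive.
Homoserine is present, so QuvS is active.
Citrulline is absent, so JovB is active.
Activator QuvS is present, so *jovP* is transcribed.
So JovP is produced and active.
Quinate is absent, so WexZ is active.
No repressor is bound and WexZ is active, so *ulmL* is transcribed.
So UlmL is produced and active.
With repressor JovP bound, *pexD* is not transcribed.
→ *pexD* is OFF in B.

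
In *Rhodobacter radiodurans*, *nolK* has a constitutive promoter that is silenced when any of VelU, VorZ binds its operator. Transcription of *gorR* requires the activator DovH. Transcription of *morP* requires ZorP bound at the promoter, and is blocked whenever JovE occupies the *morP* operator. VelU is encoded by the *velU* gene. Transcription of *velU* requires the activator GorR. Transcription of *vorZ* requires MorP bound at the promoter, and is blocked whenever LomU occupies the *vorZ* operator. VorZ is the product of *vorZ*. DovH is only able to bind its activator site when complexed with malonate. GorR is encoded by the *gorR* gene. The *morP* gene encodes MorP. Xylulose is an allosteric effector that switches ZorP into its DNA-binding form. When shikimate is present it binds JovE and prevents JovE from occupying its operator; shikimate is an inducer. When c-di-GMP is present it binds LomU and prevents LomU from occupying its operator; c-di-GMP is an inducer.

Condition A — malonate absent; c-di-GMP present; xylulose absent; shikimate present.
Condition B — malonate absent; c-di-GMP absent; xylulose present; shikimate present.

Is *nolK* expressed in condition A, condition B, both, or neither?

Condition A:
Malonate is absent, so DovH is inactive.
Required activator DovH is absent, so *gorR* is not transcribed.
So GorR is not produced.
Required activator GorR is absent, so *velU* is not transcribed.
So VelU is not produced.
c-di-GMP is present, so LomU is inactive.
Xylulose is absent, so ZorP is inactive.
Shikimate is present, so JovE is inactive.
Required activator ZorP is absent, so *morP* is not transcribed.
So MorP is not produced.
Required activator MorP is absent, so *vorZ* is not transcribed.
So VorZ is not produced.
With no repressor bound, *nolK* is transcribed.
→ *nolK* is ON in A.
Condition B:
Malonate is absent, so DovH is inactive.
Required activator DovH is absent, so *gorR* is not transcribed.
So GorR is not produced.
Required activator GorR is absent, so *velU* is not transcribed.
So VelU is not produced.
c-di-GMP is absent, so LomU is active.
Xylulose is present, so ZorP is active.
Shikimate is present, so JovE is inactive.
No repressor is bound and ZorP is active, so *morP* is transcribed.
So MorP is produced and active.
With repressor LomU bound, *vorZ* is not transcribed.
So VorZ is not produced.
With no repressor bound, *nolK* is transcribed.
→ *nolK* is ON in B.

both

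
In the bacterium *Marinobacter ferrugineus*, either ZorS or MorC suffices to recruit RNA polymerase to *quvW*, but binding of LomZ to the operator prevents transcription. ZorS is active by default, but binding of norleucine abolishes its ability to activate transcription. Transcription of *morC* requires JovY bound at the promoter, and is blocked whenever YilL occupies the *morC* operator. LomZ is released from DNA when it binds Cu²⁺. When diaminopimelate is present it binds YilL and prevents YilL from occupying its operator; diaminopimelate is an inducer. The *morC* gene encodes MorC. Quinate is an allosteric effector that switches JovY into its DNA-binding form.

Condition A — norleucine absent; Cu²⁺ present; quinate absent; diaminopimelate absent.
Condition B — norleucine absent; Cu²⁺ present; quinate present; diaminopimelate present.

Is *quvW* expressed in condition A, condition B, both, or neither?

both

Condition A:
Norleucine is absent, so ZorS is active.
Cu²⁺ is present, so LomZ is inactive.
Quinate is absent, so JovY is inactive.
Diaminopimelate is absent, so YilL is active.
With repressor YilL bound, *morC* is not transcribed.
So MorC is not produced.
Activator ZorS is present, so *quvW* is transcribed.
→ *quvW* is ON in A.
Condition B:
Norleucine is absent, so ZorS is active.
Cu²⁺ is present, so LomZ is inactive.
Quinate is present, so JovY is active.
Diaminopimelate is present, so YilL is inactive.
No repressor is bound and JovY is active, so *morC* is transcribed.
So MorC is produced and active.
Activator ZorS is present, so *quvW* is transcribed.
→ *quvW* is ON in B.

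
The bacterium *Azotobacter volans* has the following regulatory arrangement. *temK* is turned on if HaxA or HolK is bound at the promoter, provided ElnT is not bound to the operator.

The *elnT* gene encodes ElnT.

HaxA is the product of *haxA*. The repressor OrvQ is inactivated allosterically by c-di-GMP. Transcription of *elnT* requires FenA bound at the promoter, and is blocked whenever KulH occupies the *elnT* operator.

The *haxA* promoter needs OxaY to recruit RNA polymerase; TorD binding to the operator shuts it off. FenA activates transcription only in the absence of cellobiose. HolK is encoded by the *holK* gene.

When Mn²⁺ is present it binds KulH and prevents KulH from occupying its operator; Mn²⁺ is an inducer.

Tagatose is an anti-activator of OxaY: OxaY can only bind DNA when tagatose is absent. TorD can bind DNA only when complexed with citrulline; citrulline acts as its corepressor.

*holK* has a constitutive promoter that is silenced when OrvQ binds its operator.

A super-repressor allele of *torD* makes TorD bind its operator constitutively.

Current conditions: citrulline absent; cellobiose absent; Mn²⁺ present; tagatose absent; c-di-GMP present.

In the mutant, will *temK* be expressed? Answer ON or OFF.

OFF

Tagatose is absent, so OxaY is active.
TorD is constitutively active in this strain.
With repressor TorD bound, *haxA* is not transcribed.
So HaxA is not produced.
c-di-GMP is present, so OrvQ is inactive.
With no repressor bound, *holK* is transcribed.
So HolK is produced and active.
Cellobiose is absent, so FenA is active.
Mn²⁺ is present, so KulH is inactive.
No repressor is bound and FenA is active, so *elnT* is transcribed.
So ElnT is produced and active.
With repressor ElnT bound, *temK* is not transcribed.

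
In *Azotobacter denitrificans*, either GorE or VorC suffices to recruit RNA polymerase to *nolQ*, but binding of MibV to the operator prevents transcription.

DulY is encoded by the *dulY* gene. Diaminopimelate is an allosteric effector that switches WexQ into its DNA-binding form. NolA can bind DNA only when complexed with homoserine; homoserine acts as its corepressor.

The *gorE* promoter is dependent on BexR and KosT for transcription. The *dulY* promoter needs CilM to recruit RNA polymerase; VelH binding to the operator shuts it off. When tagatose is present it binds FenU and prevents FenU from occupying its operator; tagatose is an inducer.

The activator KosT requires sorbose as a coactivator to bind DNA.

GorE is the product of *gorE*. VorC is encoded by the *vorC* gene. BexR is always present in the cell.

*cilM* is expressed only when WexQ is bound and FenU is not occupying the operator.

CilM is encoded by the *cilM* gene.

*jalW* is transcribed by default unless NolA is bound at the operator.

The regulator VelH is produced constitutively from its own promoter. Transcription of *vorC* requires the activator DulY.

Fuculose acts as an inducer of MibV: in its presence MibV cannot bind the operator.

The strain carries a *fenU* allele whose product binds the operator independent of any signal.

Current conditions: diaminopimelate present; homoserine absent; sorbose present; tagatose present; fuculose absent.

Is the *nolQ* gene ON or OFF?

OFF

BexR is produced constitutively and is active.
Sorbose is present, so KosT is active.
No repressor is bound and BexR and KosT are active, so *gorE* is transcribed.
So GorE is produced and active.
FenU is constitutively active in this strain.
Diaminopimelate is present, so WexQ is active.
With repressor FenU bound, *cilM* is not transcribed.
So CilM is not produced.
VelH is produced constitutively and is active.
With repressor VelH bound, *dulY* is not transcribed.
So DulY is not produced.
Required activator DulY is absent, so *vorC* is not transcribed.
So VorC is not produced.
Fuculose is absent, so MibV is active.
With repressor MibV bound, *nolQ* is not transcribed.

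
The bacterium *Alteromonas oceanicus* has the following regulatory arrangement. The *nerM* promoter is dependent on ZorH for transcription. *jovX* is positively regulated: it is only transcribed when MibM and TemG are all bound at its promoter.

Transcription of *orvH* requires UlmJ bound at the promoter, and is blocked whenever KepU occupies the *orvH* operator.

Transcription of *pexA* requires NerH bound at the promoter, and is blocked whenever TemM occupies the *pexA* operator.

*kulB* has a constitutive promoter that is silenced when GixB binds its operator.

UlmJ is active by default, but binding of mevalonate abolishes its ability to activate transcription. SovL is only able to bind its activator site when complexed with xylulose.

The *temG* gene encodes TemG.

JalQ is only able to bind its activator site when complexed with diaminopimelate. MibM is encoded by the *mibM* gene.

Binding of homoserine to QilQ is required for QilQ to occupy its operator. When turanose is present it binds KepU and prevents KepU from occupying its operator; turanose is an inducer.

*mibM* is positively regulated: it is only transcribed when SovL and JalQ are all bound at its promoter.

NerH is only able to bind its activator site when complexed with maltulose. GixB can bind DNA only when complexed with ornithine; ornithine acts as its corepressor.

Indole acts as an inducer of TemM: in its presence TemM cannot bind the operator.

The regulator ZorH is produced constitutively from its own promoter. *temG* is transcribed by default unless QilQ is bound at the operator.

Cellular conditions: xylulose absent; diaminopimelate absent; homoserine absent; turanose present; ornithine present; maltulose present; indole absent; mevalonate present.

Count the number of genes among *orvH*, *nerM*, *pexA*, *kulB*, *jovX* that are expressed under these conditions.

1

Mevalonate is present, so UlmJ is inactive.
Turanose is present, so KepU is inactive.
Required activator UlmJ is absent, so *orvH* is not transcribed.
→ *orvH* is OFF.
ZorH is produced constitutively and is active.
No repressor is bound and ZorH is active, so *nerM* is transcribed.
→ *nerM* is ON.
Indole is absent, so TemM is active.
Maltulose is present, so NerH is active.
With repressor TemM bound, *pexA* is not transcribed.
→ *pexA* is OFF.
Ornithine is present, so GixB is active.
With repressor GixB bound, *kulB* is not transcribed.
→ *kulB* is OFF.
Xylulose is absent, so SovL is inactive.
Diaminopimelate is absent, so JalQ is inactive.
Required activator SovL is absent, so *mibM* is not transcribed.
So MibM is not produced.
Homoserine is absent, so QilQ is inactive.
With no repressor bound, *temG* is transcribed.
So TemG is produced and active.
Required activator MibM is absent, so *jovX* is not transcribed.
→ *jovX* is OFF.
1 of the 5 genes is transcribed.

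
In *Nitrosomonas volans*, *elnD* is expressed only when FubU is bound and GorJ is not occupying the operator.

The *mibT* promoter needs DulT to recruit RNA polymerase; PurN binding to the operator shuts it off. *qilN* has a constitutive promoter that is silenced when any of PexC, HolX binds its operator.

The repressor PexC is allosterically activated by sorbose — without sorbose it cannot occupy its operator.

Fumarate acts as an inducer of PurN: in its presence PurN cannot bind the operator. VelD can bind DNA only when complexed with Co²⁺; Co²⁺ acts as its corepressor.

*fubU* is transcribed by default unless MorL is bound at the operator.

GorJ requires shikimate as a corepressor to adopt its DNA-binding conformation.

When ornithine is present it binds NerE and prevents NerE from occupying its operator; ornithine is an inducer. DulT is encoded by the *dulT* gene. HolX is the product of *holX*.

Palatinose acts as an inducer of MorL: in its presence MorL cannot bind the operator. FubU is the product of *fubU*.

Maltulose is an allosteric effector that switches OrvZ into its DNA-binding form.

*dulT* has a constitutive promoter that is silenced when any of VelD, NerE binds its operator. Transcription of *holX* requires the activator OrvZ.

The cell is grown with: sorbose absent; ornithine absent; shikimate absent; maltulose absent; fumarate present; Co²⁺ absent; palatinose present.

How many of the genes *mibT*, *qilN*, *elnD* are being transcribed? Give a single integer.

Co²⁺ is absent, so VelD is inactive.
Ornithine is absent, so NerE is active.
With repressor NerE bound, *dulT* is not transcribed.
So DulT is not produced.
Fumarate is present, so PurN is inactive.
Required activator DulT is absent, so *mibT* is not transcribed.
→ *mibT* is OFF.
Sorbose is absent, so PexC is inactive.
Maltulose is absent, so OrvZ is inactive.
Required activator OrvZ is absent, so *holX* is not transcribed.
So HolX is not produced.
With no repressor bound, *qilN* is transcribed.
→ *qilN* is ON.
Shikimate is absent, so GorJ is inactive.
Palatinose is present, so MorL is inactive.
With no repressor bound, *fubU* is transcribed.
So FubU is produced and active.
No repressor is bound and FubU is active, so *elnD* is transcribed.
→ *elnD* is ON.
2 of the 3 genes are transcribed.

2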